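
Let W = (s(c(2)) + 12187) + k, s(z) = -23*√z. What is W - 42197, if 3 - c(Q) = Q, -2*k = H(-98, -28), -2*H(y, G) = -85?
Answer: -120217/4 ≈ -30054.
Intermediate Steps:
H(y, G) = 85/2 (H(y, G) = -½*(-85) = 85/2)
k = -85/4 (k = -½*85/2 = -85/4 ≈ -21.250)
c(Q) = 3 - Q
W = 48571/4 (W = (-23*√(3 - 1*2) + 12187) - 85/4 = (-23*√(3 - 2) + 12187) - 85/4 = (-23*√1 + 12187) - 85/4 = (-23*1 + 12187) - 85/4 = (-23 + 12187) - 85/4 = 12164 - 85/4 = 48571/4 ≈ 12143.)
W - 42197 = 48571/4 - 42197 = -120217/4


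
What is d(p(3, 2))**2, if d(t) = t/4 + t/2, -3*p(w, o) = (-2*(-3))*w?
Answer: 81/4 ≈ 20.250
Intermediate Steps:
p(w, o) = -2*w (p(w, o) = -(-2*(-3))*w/3 = -2*w)
d(t) = 3*t/4 (d(t) = t*(1/4) + t*(1/2) = t/4 + t/2 = 3*t/4)
d(p(3, 2))**2 = (3*(-2*3)/4)**2 = ((3/4)*(-6))**2 = (-9/2)**2 = 81/4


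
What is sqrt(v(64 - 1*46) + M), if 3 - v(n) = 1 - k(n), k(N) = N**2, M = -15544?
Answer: I*sqrt(15218) ≈ 123.36*I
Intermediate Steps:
v(n) = 2 + n**2 (v(n) = 3 - (1 - n**2) = 3 + (-1 + n**2) = 2 + n**2)
sqrt(v(64 - 1*46) + M) = sqrt((2 + (64 - 1*46)**2) - 15544) = sqrt((2 + (64 - 46)**2) - 15544) = sqrt((2 + 18**2) - 15544) = sqrt((2 + 324) - 15544) = sqrt(326 - 15544) = sqrt(-15218) = I*sqrt(15218)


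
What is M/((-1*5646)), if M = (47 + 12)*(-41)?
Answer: 2419/5646 ≈ 0.42844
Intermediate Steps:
M = -2419 (M = 59*(-41) = -2419)
M/((-1*5646)) = -2419/((-1*5646)) = -2419/(-5646) = -2419*(-1/5646) = 2419/5646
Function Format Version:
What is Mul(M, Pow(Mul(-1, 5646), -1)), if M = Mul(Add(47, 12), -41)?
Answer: Rational(2419, 5646) ≈ 0.42844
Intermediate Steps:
M = -2419 (M = Mul(59, -41) = -2419)
Mul(M, Pow(Mul(-1, 5646), -1)) = Mul(-2419, Pow(Mul(-1, 5646), -1)) = Mul(-2419, Pow(-5646, -1)) = Mul(-2419, Rational(-1, 5646)) = Rational(2419, 5646)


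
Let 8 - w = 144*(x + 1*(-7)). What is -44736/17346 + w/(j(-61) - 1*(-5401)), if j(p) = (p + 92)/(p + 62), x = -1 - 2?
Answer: -648479/280427 ≈ -2.3125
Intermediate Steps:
x = -3
j(p) = (92 + p)/(62 + p)
w = 1448 (w = 8 - 144*(-3 + 1*(-7)) = 8 - 144*(-3 - 7) = 8 - 144*(-10) = 8 - 1*(-1440) = 8 + 1440 = 1448)
-44736/17346 + w/(j(-61) - 1*(-5401)) = -44736/17346 + 1448/((92 - 61)/(62 - 61) - 1*(-5401)) = -44736*1/17346 + 1448/(31/1 + 5401) = -7456/2891 + 1448/(1*31 + 5401) = -7456/2891 + 1448/(31 + 5401) = -7456/2891 + 1448/5432 = -7456/2891 + 1448*(1/5432) = -7456/2891 + 181/679 = -648479/280427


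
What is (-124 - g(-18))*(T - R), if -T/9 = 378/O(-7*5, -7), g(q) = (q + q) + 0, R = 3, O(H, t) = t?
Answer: -42504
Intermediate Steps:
g(q) = 2*q (g(q) = 2*q + 0 = 2*q)
T = 486 (T = -3402/(-7) = -3402*(-1)/7 = -9*(-54) = 486)
(-124 - g(-18))*(T - R) = (-124 - 2*(-18))*(486 - 1*3) = (-124 - 1*(-36))*(486 - 3) = (-124 + 36)*483 = -88*483 = -42504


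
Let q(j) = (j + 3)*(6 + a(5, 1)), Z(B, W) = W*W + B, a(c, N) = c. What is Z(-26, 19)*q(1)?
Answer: 14740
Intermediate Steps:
Z(B, W) = B + W² (Z(B, W) = W² + B = B + W²)
q(j) = 33 + 11*j (q(j) = (j + 3)*(6 + 5) = (3 + j)*11 = 33 + 11*j)
Z(-26, 19)*q(1) = (-26 + 19²)*(33 + 11*1) = (-26 + 361)*(33 + 11) = 335*44 = 14740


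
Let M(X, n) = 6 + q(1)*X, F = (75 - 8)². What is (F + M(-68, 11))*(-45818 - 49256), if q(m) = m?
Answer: -420892598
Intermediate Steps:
F = 4489 (F = 67² = 4489)
M(X, n) = 6 + X (M(X, n) = 6 + 1*X = 6 + X)
(F + M(-68, 11))*(-45818 - 49256) = (4489 + (6 - 68))*(-45818 - 49256) = (4489 - 62)*(-95074) = 4427*(-95074) = -420892598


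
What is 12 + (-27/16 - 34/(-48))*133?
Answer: -5675/48 ≈ -118.23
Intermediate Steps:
12 + (-27/16 - 34/(-48))*133 = 12 + (-27*1/16 - 34*(-1/48))*133 = 12 + (-27/16 + 17/24)*133 = 12 - 47/48*133 = 12 - 6251/48 = -5675/48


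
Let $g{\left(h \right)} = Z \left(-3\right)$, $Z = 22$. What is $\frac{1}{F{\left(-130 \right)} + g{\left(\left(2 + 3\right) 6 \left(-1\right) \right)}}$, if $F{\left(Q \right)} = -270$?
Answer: $- \frac{1}{336} \approx -0.0029762$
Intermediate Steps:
$g{\left(h \right)} = -66$ ($g{\left(h \right)} = 22 \left(-3\right) = -66$)
$\frac{1}{F{\left(-130 \right)} + g{\left(\left(2 + 3\right) 6 \left(-1\right) \right)}} = \frac{1}{-270 - 66} = \frac{1}{-336} = - \frac{1}{336}$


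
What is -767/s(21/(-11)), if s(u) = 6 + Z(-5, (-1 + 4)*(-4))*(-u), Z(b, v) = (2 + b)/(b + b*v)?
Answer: -464035/3567 ≈ -130.09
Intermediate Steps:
Z(b, v) = (2 + b)/(b + b*v)
s(u) = 6 + 3*u/55 (s(u) = 6 + ((2 - 5)/((-5)*(1 + (-1 + 4)*(-4))))*(-u) = 6 + (-⅕*(-3)/(1 + 3*(-4)))*(-u) = 6 + (-⅕*(-3)/(1 - 12))*(-u) = 6 + (-⅕*(-3)/(-11))*(-u) = 6 + (-⅕*(-1/11)*(-3))*(-u) = 6 - (-3)*u/55 = 6 + 3*u/55)
-767/s(21/(-11)) = -767/(6 + 3*(21/(-11))/55) = -767/(6 + 3*(21*(-1/11))/55) = -767/(6 + (3/55)*(-21/11)) = -767/(6 - 63/605) = -767/3567/605 = -767*605/3567 = -464035/3567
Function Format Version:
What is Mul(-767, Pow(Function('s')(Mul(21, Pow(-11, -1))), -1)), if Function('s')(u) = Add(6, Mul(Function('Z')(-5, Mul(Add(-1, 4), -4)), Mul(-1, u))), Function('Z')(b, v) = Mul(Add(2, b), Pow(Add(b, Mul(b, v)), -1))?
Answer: Rational(-464035, 3567) ≈ -130.09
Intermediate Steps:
Function('Z')(b, v) = Mul(Pow(Add(b, Mul(b, v)), -1), Add(2, b))
Function('s')(u) = Add(6, Mul(Rational(3, 55), u)) (Function('s')(u) = Add(6, Mul(Mul(Pow(-5, -1), Pow(Add(1, Mul(Add(-1, 4), -4)), -1), Add(2, -5)), Mul(-1, u))) = Add(6, Mul(Mul(Rational(-1, 5), Pow(Add(1, Mul(3, -4)), -1), -3), Mul(-1, u))) = Add(6, Mul(Mul(Rational(-1, 5), Pow(Add(1, -12), -1), -3), Mul(-1, u))) = Add(6, Mul(Mul(Rational(-1, 5), Pow(-11, -1), -3), Mul(-1, u))) = Add(6, Mul(Mul(Rational(-1, 5), Rational(-1, 11), -3), Mul(-1, u))) = Add(6, Mul(Rational(-3, 55), Mul(-1, u))) = Add(6, Mul(Rational(3, 55), u)))
Mul(-767, Pow(Function('s')(Mul(21, Pow(-11, -1))), -1)) = Mul(-767, Pow(Add(6, Mul(Rational(3, 55), Mul(21, Pow(-11, -1)))), -1)) = Mul(-767, Pow(Add(6, Mul(Rational(3, 55), Mul(21, Rational(-1, 11)))), -1)) = Mul(-767, Pow(Add(6, Mul(Rational(3, 55), Rational(-21, 11))), -1)) = Mul(-767, Pow(Add(6, Rational(-63, 605)), -1)) = Mul(-767, Pow(Rational(3567, 605), -1)) = Mul(-767, Rational(605, 3567)) = Rational(-464035, 3567)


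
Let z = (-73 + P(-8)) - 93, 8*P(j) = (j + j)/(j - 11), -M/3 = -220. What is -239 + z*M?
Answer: -2084861/19 ≈ -1.0973e+5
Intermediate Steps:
M = 660 (M = -3*(-220) = 660)
P(j) = j/(4*(-11 + j)) (P(j) = ((j + j)/(j - 11))/8 = ((2*j)/(-11 + j))/8 = (2*j/(-11 + j))/8 = j/(4*(-11 + j)))
z = -3152/19 (z = (-73 + (¼)*(-8)/(-11 - 8)) - 93 = (-73 + (¼)*(-8)/(-19)) - 93 = (-73 + (¼)*(-8)*(-1/19)) - 93 = (-73 + 2/19) - 93 = -1385/19 - 93 = -3152/19 ≈ -165.89)
-239 + z*M = -239 - 3152/19*660 = -239 - 2080320/19 = -2084861/19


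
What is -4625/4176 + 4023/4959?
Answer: -23507/79344 ≈ -0.29627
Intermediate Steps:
-4625/4176 + 4023/4959 = -4625*1/4176 + 4023*(1/4959) = -4625/4176 + 447/551 = -23507/79344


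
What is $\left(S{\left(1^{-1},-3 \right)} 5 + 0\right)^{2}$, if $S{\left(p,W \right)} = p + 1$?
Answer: $100$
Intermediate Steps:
$S{\left(p,W \right)} = 1 + p$
$\left(S{\left(1^{-1},-3 \right)} 5 + 0\right)^{2} = \left(\left(1 + 1^{-1}\right) 5 + 0\right)^{2} = \left(\left(1 + 1\right) 5 + 0\right)^{2} = \left(2 \cdot 5 + 0\right)^{2} = \left(10 + 0\right)^{2} = 10^{2} = 100$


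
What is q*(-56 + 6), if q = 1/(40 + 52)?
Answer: -25/46 ≈ -0.54348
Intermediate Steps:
q = 1/92 ≈ 0.010870
q*(-56 + 6) = (-56 + 6)/92 = (1/92)*(-50) = -25/46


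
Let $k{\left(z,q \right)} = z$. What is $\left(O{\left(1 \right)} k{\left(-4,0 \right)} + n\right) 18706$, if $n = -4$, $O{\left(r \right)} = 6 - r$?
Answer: $-448944$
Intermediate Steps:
$\left(O{\left(1 \right)} k{\left(-4,0 \right)} + n\right) 18706 = \left(\left(6 - 1\right) \left(-4\right) - 4\right) 18706 = \left(5 \left(-4\right) - 4\right) 18706 = \left(-20 - 4\right) 18706 = \left(-24\right) 18706 = -448944$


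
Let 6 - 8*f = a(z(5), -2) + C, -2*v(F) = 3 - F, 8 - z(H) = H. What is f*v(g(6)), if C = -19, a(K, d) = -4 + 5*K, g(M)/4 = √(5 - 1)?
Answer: 35/8 ≈ 4.3750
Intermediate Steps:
z(H) = 8 - H
g(M) = 8 (g(M) = 4*√(5 - 1) = 4*√4 = 4*2 = 8)
v(F) = -3/2 + F/2 (v(F) = -(3 - F)/2 = -3/2 + F/2)
f = 7/4 (f = ¾ - ((-4 + 5*(8 - 1*5)) - 19)/8 = ¾ - ((-4 + 5*(8 - 5)) - 19)/8 = ¾ - ((-4 + 5*3) - 19)/8 = ¾ - ((-4 + 15) - 19)/8 = ¾ - (11 - 19)/8 = ¾ - ⅛*(-8) = ¾ + 1 = 7/4 ≈ 1.7500)
f*v(g(6)) = 7*(-3/2 + (½)*8)/4 = 7*(-3/2 + 4)/4 = (7/4)*(5/2) = 35/8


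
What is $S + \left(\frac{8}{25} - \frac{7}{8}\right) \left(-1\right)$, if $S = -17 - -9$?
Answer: $- \frac{1489}{200} \approx -7.445$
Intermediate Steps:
$S = -8$ ($S = -17 + 9 = -8$)
$S + \left(\frac{8}{25} - \frac{7}{8}\right) \left(-1\right) = -8 + \left(\frac{8}{25} - \frac{7}{8}\right) \left(-1\right) = -8 - - \frac{111}{200} = -8 + \frac{111}{200} = - \frac{1489}{200}$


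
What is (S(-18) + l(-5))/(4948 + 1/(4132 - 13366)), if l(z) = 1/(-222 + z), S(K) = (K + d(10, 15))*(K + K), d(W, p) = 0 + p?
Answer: 226371510/10371591637 ≈ 0.021826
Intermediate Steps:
d(W, p) = p
S(K) = 2*K*(15 + K) (S(K) = (K + 15)*(K + K) = (15 + K)*(2*K) = 2*K*(15 + K))
(S(-18) + l(-5))/(4948 + 1/(4132 - 13366)) = (2*(-18)*(15 - 18) + 1/(-222 - 5))/(4948 + 1/(4132 - 13366)) = (2*(-18)*(-3) + 1/(-227))/(4948 + 1/(-9234)) = (108 - 1/227)/(4948 - 1/9234) = 24515/(227*(45689831/9234)) = (24515/227)*(9234/45689831) = 226371510/10371591637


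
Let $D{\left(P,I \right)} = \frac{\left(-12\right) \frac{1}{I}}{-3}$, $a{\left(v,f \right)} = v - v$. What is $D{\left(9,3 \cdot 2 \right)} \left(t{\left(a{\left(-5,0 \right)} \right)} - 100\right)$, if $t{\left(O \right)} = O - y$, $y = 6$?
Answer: $- \frac{212}{3} \approx -70.667$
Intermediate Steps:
$a{\left(v,f \right)} = 0$
$t{\left(O \right)} = -6 + O$ ($t{\left(O \right)} = O - 6 = -6 + O$)
$D{\left(P,I \right)} = \frac{4}{I}$ ($D{\left(P,I \right)} = - \frac{12}{I} \left(- \frac{1}{3}\right) = \frac{4}{I}$)
$D{\left(9,3 \cdot 2 \right)} \left(t{\left(a{\left(-5,0 \right)} \right)} - 100\right) = \frac{4}{3 \cdot 2} \left(\left(-6 + 0\right) - 100\right) = \frac{4}{6} \left(-6 - 100\right) = 4 \cdot \frac{1}{6} \left(-106\right) = \frac{2}{3} \left(-106\right) = - \frac{212}{3}$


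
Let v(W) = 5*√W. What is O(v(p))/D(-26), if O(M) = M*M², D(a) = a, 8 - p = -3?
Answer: -1375*√11/26 ≈ -175.40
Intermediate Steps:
p = 11 (p = 8 - 1*(-3) = 8 + 3 = 11)
O(M) = M³
O(v(p))/D(-26) = (5*√11)³/(-26) = (1375*√11)*(-1/26) = -1375*√11/26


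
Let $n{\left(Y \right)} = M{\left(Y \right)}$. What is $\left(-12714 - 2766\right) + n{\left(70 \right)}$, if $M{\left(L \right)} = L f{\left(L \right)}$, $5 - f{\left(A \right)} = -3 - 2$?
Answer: $-14780$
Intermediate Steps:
$f{\left(A \right)} = 10$ ($f{\left(A \right)} = 5 - \left(-3 - 2\right) = 5 - -5 = 5 + 5 = 10$)
$M{\left(L \right)} = 10 L$ ($M{\left(L \right)} = L 10 = 10 L$)
$n{\left(Y \right)} = 10 Y$
$\left(-12714 - 2766\right) + n{\left(70 \right)} = \left(-12714 - 2766\right) + 10 \cdot 70 = -15480 + 700 = -14780$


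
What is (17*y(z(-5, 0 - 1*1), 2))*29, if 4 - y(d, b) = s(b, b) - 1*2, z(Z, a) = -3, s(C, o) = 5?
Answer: 493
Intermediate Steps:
y(d, b) = 1 (y(d, b) = 4 - (5 - 1*2) = 4 - (5 - 2) = 4 - 1*3 = 4 - 3 = 1)
(17*y(z(-5, 0 - 1*1), 2))*29 = (17*1)*29 = 17*29 = 493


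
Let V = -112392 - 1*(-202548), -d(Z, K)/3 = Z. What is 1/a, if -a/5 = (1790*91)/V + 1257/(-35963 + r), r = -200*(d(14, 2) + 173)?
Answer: -103784582/927074535 ≈ -0.11195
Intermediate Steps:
d(Z, K) = -3*Z
r = -26200 (r = -200*(-3*14 + 173) = -200*(-42 + 173) = -200*131 = -26200)
V = 90156 (V = -112392 + 202548 = 90156)
a = -927074535/103784582 (a = -5*((1790*91)/90156 + 1257/(-35963 - 26200)) = -5*(162890*(1/90156) + 1257/(-62163)) = -5*(81445/45078 + 1257*(-1/62163)) = -5*(81445/45078 - 419/20721) = -5*185414907/103784582 = -927074535/103784582 ≈ -8.9327)
1/a = 1/(-927074535/103784582) = -103784582/927074535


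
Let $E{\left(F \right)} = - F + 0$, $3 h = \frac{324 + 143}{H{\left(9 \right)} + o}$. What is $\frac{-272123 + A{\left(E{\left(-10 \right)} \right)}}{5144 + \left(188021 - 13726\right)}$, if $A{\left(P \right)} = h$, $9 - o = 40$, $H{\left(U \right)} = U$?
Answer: $- \frac{17960585}{11842974} \approx -1.5166$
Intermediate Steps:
$o = -31$ ($o = 9 - 40 = -31$)
$h = - \frac{467}{66}$ ($h = \frac{\left(324 + 143\right) \frac{1}{9 - 31}}{3} = \frac{467 \frac{1}{-22}}{3} = \frac{467 \left(- \frac{1}{22}\right)}{3} = \frac{1}{3} \left(- \frac{467}{22}\right) = - \frac{467}{66} \approx -7.0758$)
$E{\left(F \right)} = - F$
$A{\left(P \right)} = - \frac{467}{66}$
$\frac{-272123 + A{\left(E{\left(-10 \right)} \right)}}{5144 + \left(188021 - 13726\right)} = \frac{-272123 - \frac{467}{66}}{5144 + \left(188021 - 13726\right)} = - \frac{17960585}{66 \left(5144 + \left(188021 - 13726\right)\right)} = - \frac{17960585}{66 \left(5144 + 174295\right)} = - \frac{17960585}{66 \cdot 179439} = \left(- \frac{17960585}{66}\right) \frac{1}{179439} = - \frac{17960585}{11842974}$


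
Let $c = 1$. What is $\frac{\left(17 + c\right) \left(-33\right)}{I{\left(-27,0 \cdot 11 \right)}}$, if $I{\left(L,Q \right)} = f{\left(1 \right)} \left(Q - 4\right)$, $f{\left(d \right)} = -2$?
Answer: $- \frac{297}{4} \approx -74.25$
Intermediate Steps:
$I{\left(L,Q \right)} = 8 - 2 Q$ ($I{\left(L,Q \right)} = - 2 \left(Q - 4\right) = - 2 \left(-4 + Q\right) = 8 - 2 Q$)
$\frac{\left(17 + c\right) \left(-33\right)}{I{\left(-27,0 \cdot 11 \right)}} = \frac{\left(17 + 1\right) \left(-33\right)}{8 - 2 \cdot 0 \cdot 11} = \frac{18 \left(-33\right)}{8 - 0} = - \frac{594}{8 + 0} = - \frac{594}{8} = \left(-594\right) \frac{1}{8} = - \frac{297}{4}$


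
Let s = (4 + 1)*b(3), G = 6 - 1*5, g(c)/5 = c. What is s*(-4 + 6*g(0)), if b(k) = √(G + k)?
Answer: -40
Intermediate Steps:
g(c) = 5*c
G = 1 (G = 6 - 5 = 1)
b(k) = √(1 + k)
s = 10 (s = (4 + 1)*√(1 + 3) = 5*√4 = 5*2 = 10)
s*(-4 + 6*g(0)) = 10*(-4 + 6*(5*0)) = 10*(-4 + 6*0) = 10*(-4 + 0) = 10*(-4) = -40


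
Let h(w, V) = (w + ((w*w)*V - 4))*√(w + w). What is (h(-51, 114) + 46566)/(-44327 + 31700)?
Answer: -5174/1403 - 296459*I*√102/12627 ≈ -3.6878 - 237.12*I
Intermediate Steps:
h(w, V) = √2*√w*(-4 + w + V*w²) (h(w, V) = (w + (w²*V - 4))*√(2*w) = (w + (V*w² - 4))*(√2*√w) = (w + (-4 + V*w²))*(√2*√w) = (-4 + w + V*w²)*(√2*√w) = √2*√w*(-4 + w + V*w²))
(h(-51, 114) + 46566)/(-44327 + 31700) = (√2*√(-51)*(-4 - 51 + 114*(-51)²) + 46566)/(-44327 + 31700) = (√2*(I*√51)*(-4 - 51 + 114*2601) + 46566)/(-12627) = (√2*(I*√51)*(-4 - 51 + 296514) + 46566)*(-1/12627) = (√2*(I*√51)*296459 + 46566)*(-1/12627) = (296459*I*√102 + 46566)*(-1/12627) = (46566 + 296459*I*√102)*(-1/12627) = -5174/1403 - 296459*I*√102/12627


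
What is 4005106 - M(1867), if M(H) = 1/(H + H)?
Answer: 14955065803/3734 ≈ 4.0051e+6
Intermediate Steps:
M(H) = 1/(2*H)
4005106 - M(1867) = 4005106 - 1/(2*1867) = 4005106 - 1*1/3734 = 4005106 - 1/3734 = 14955065803/3734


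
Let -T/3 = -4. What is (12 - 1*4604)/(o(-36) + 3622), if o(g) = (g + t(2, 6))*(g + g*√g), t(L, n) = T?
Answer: -5149928/11749513 + 5951232*I/11749513 ≈ -0.43831 + 0.50651*I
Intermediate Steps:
T = 12 (T = -3*(-4) = 12)
t(L, n) = 12
o(g) = (12 + g)*(g + g^(3/2)) (o(g) = (g + 12)*(g + g*√g) = (12 + g)*(g + g^(3/2)))
(12 - 1*4604)/(o(-36) + 3622) = (12 - 1*4604)/(((-36)² + (-36)^(5/2) + 12*(-36) + 12*(-36)^(3/2)) + 3622) = (12 - 4604)/((1296 + 7776*I - 432 + 12*(-216*I)) + 3622) = -4592/((1296 + 7776*I - 432 - 2592*I) + 3622) = -4592/((864 + 5184*I) + 3622) = -4592*(4486 - 5184*I)/46998052 = -1148*(4486 - 5184*I)/11749513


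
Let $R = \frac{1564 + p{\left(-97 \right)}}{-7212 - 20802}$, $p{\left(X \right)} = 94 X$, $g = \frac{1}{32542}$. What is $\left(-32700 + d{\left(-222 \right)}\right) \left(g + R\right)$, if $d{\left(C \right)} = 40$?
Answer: $- \frac{29092283370}{3303013} \approx -8807.8$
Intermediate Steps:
$g = \frac{1}{32542} \approx 3.073 \cdot 10^{-5}$
$R = \frac{1259}{4669}$ ($R = \frac{1564 + 94 \left(-97\right)}{-7212 - 20802} = \frac{1564 - 9118}{-28014} = \left(-7554\right) \left(- \frac{1}{28014}\right) = \frac{1259}{4669} \approx 0.26965$)
$\left(-32700 + d{\left(-222 \right)}\right) \left(g + R\right) = \left(-32700 + 40\right) \left(\frac{1}{32542} + \frac{1259}{4669}\right) = \left(-32660\right) \frac{40975047}{151938598} = - \frac{29092283370}{3303013}$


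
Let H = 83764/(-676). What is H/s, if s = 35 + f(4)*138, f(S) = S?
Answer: -20941/99203 ≈ -0.21109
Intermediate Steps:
H = -20941/169 (H = 83764*(-1/676) = -20941/169 ≈ -123.91)
s = 587 (s = 35 + 4*138 = 35 + 552 = 587)
H/s = -20941/169/587 = -20941/169*1/587 = -20941/99203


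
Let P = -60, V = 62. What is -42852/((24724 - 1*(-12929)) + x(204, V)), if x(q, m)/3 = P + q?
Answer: -14284/12695 ≈ -1.1252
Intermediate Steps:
x(q, m) = -180 + 3*q (x(q, m) = 3*(-60 + q) = -180 + 3*q)
-42852/((24724 - 1*(-12929)) + x(204, V)) = -42852/((24724 - 1*(-12929)) + (-180 + 3*204)) = -42852/((24724 + 12929) + (-180 + 612)) = -42852/(37653 + 432) = -42852/38085 = -42852*1/38085 = -14284/12695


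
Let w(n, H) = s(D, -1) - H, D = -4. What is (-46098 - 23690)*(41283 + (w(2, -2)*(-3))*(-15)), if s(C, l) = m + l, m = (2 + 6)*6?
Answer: -3034940544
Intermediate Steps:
m = 48 (m = 8*6 = 48)
s(C, l) = 48 + l
w(n, H) = 47 - H (w(n, H) = (48 - 1) - H = 47 - H)
(-46098 - 23690)*(41283 + (w(2, -2)*(-3))*(-15)) = (-46098 - 23690)*(41283 + ((47 - 1*(-2))*(-3))*(-15)) = -69788*(41283 + ((47 + 2)*(-3))*(-15)) = -69788*(41283 + (49*(-3))*(-15)) = -69788*(41283 - 147*(-15)) = -69788*(41283 + 2205) = -69788*43488 = -3034940544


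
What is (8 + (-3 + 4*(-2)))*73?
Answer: -219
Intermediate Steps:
(8 + (-3 + 4*(-2)))*73 = (8 + (-3 - 8))*73 = (8 - 11)*73 = -3*73 = -219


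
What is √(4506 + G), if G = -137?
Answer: √4369 ≈ 66.098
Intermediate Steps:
√(4506 + G) = √(4506 - 137) = √4369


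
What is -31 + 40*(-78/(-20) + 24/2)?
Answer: 605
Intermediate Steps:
-31 + 40*(-78/(-20) + 24/2) = -31 + 40*(-78*(-1/20) + 24*(½)) = -31 + 40*(39/10 + 12) = -31 + 40*(159/10) = -31 + 636 = 605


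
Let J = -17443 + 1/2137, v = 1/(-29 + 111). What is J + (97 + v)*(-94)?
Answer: -2327295535/87617 ≈ -26562.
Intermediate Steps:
v = 1/82 ≈ 0.012195
J = -37275690/2137 (J = -17443 + 1/2137 = -37275690/2137 ≈ -17443.)
J + (97 + v)*(-94) = -37275690/2137 + (97 + 1/82)*(-94) = -37275690/2137 + (7955/82)*(-94) = -37275690/2137 - 373885/41 = -2327295535/87617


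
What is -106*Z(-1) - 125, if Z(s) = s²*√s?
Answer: -125 - 106*I ≈ -125.0 - 106.0*I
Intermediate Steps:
Z(s) = s^(5/2)
-106*Z(-1) - 125 = -106*I - 125 = -125 - 106*I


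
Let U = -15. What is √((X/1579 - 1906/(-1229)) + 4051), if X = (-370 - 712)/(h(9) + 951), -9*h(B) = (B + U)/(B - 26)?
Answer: √35897316977730836174986263/94116722909 ≈ 63.660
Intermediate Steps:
h(B) = -(-15 + B)/(9*(-26 + B)) (h(B) = -(B - 15)/(9*(B - 26)) = -(-15 + B)/(9*(-26 + B)))
X = -55182/48499 (X = (-370 - 712)/((15 - 1*9)/(9*(-26 + 9)) + 951) = -1082/((⅑)*(15 - 9)/(-17) + 951) = -1082/((⅑)*(-1/17)*6 + 951) = -1082/(-2/51 + 951) = -1082/48499/51 = -1082*51/48499 = -55182/48499 ≈ -1.1378)
√((X/1579 - 1906/(-1229)) + 4051) = √((-55182/48499/1579 - 1906/(-1229)) + 4051) = √((-55182/48499*1/1579 - 1906*(-1/1229)) + 4051) = √((-55182/76579921 + 1906/1229) + 4051) = √(145893510748/94116722909 + 4051) = √(381412738015107/94116722909) = √35897316977730836174986263/94116722909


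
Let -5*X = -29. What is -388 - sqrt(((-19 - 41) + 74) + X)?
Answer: -388 - 3*sqrt(55)/5 ≈ -392.45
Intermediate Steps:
X = 29/5 (X = -1/5*(-29) = 29/5 ≈ 5.8000)
-388 - sqrt(((-19 - 41) + 74) + X) = -388 - sqrt(((-19 - 41) + 74) + 29/5) = -388 - sqrt((-60 + 74) + 29/5) = -388 - sqrt(14 + 29/5) = -388 - sqrt(99/5) = -388 - 3*sqrt(55)/5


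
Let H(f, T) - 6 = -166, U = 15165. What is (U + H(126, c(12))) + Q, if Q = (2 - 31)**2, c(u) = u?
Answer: 15846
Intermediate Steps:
H(f, T) = -160 (H(f, T) = 6 - 166 = -160)
Q = 841 (Q = (-29)**2 = 841)
(U + H(126, c(12))) + Q = (15165 - 160) + 841 = 15005 + 841 = 15846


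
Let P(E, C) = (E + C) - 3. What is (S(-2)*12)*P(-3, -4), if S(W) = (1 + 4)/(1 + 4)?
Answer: -120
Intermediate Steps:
S(W) = 1 (S(W) = 5/5 = 5*(⅕) = 1)
P(E, C) = -3 + C + E (P(E, C) = (C + E) - 3 = -3 + C + E)
(S(-2)*12)*P(-3, -4) = (1*12)*(-3 - 4 - 3) = 12*(-10) = -120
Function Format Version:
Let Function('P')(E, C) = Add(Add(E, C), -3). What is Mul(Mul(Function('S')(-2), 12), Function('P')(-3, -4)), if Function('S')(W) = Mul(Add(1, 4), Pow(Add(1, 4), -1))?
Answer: -120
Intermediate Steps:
Function('S')(W) = 1 (Function('S')(W) = Mul(5, Pow(5, -1)) = Mul(5, Rational(1, 5)) = 1)
Function('P')(E, C) = Add(-3, C, E) (Function('P')(E, C) = Add(Add(C, E), -3) = Add(-3, C, E))
Mul(Mul(Function('S')(-2), 12), Function('P')(-3, -4)) = Mul(Mul(1, 12), Add(-3, -4, -3)) = Mul(12, -10) = -120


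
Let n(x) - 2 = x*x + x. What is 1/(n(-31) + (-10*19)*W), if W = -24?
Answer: 1/5492 ≈ 0.00018208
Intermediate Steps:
n(x) = 2 + x + x² (n(x) = 2 + (x*x + x) = 2 + (x² + x) = 2 + (x + x²) = 2 + x + x²)
1/(n(-31) + (-10*19)*W) = 1/((2 - 31 + (-31)²) - 10*19*(-24)) = 1/((2 - 31 + 961) - 190*(-24)) = 1/(932 + 4560) = 1/5492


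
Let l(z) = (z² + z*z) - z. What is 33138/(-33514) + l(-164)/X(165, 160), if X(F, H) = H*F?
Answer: 116679773/110596200 ≈ 1.0550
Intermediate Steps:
l(z) = -z + 2*z² (l(z) = (z² + z²) - z = 2*z² - z = -z + 2*z²)
X(F, H) = F*H
33138/(-33514) + l(-164)/X(165, 160) = 33138/(-33514) + (-164*(-1 + 2*(-164)))/((165*160)) = 33138*(-1/33514) - 164*(-1 - 328)/26400 = -16569/16757 - 164*(-329)*(1/26400) = -16569/16757 + 53956*(1/26400) = -16569/16757 + 13489/6600 = 116679773/110596200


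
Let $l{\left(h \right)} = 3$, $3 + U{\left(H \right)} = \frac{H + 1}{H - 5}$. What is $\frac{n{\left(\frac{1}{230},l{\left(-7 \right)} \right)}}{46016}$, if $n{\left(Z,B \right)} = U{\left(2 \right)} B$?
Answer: $- \frac{3}{11504} \approx -0.00026078$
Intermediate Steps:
$U{\left(H \right)} = -3 + \frac{1 + H}{-5 + H}$ ($U{\left(H \right)} = -3 + \frac{H + 1}{H - 5} = -3 + \frac{1 + H}{-5 + H}$)
$n{\left(Z,B \right)} = - 4 B$ ($n{\left(Z,B \right)} = \frac{2 \left(8 - 2\right)}{-5 + 2} B = \frac{2 \left(8 - 2\right)}{-3} B = 2 \left(- \frac{1}{3}\right) 6 B = - 4 B$)
$\frac{n{\left(\frac{1}{230},l{\left(-7 \right)} \right)}}{46016} = \frac{\left(-4\right) 3}{46016} = \left(-12\right) \frac{1}{46016} = - \frac{3}{11504}$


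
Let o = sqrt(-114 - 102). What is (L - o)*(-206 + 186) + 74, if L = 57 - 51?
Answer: -46 + 120*I*sqrt(6) ≈ -46.0 + 293.94*I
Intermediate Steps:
L = 6
o = 6*I*sqrt(6) (o = sqrt(-216) = 6*I*sqrt(6) ≈ 14.697*I)
(L - o)*(-206 + 186) + 74 = (6 - 6*I*sqrt(6))*(-206 + 186) + 74 = (6 - 6*I*sqrt(6))*(-20) + 74 = (-120 + 120*I*sqrt(6)) + 74 = -46 + 120*I*sqrt(6)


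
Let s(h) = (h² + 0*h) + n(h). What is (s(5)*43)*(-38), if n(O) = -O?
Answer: -32680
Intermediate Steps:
s(h) = h² - h (s(h) = (h² + 0*h) - h = (h² + 0) - h = h² - h)
(s(5)*43)*(-38) = ((5*(-1 + 5))*43)*(-38) = ((5*4)*43)*(-38) = (20*43)*(-38) = 860*(-38) = -32680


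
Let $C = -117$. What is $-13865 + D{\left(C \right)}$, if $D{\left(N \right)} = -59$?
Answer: $-13924$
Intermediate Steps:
$-13865 + D{\left(C \right)} = -13865 - 59 = -13924$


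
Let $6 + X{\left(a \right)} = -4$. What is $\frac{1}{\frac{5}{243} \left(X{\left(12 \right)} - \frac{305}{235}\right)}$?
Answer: $- \frac{1269}{295} \approx -4.3017$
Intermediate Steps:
$X{\left(a \right)} = -10$ ($X{\left(a \right)} = -6 - 4 = -10$)
$\frac{1}{\frac{5}{243} \left(X{\left(12 \right)} - \frac{305}{235}\right)} = \frac{1}{\frac{5}{243} \left(-10 - \frac{305}{235}\right)} = \frac{1}{5 \cdot \frac{1}{243} \left(-10 - \frac{61}{47}\right)} = \frac{1}{\frac{5}{243} \left(-10 - \frac{61}{47}\right)} = \frac{1}{\frac{5}{243} \left(- \frac{531}{47}\right)} = \frac{1}{- \frac{295}{1269}} = - \frac{1269}{295}$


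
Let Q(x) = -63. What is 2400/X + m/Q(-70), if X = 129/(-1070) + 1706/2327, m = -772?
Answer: 53949835852/13727133 ≈ 3930.2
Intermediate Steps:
X = 1525237/2489890 (X = 129*(-1/1070) + 1706*(1/2327) = -129/1070 + 1706/2327 = 1525237/2489890 ≈ 0.61257)
2400/X + m/Q(-70) = 2400/(1525237/2489890) - 772/(-63) = 2400*(2489890/1525237) - 772*(-1/63) = 5975736000/1525237 + 772/63 = 53949835852/13727133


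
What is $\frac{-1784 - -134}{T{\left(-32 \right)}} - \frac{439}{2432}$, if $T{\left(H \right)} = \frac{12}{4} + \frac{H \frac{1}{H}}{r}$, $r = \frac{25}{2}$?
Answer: $- \frac{9123073}{17024} \approx -535.89$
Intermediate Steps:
$r = \frac{25}{2}$ ($r = 25 \cdot \frac{1}{2} = \frac{25}{2} \approx 12.5$)
$T{\left(H \right)} = \frac{77}{25}$ ($T{\left(H \right)} = \frac{12}{4} + \frac{H \frac{1}{H}}{\frac{25}{2}} = 12 \cdot \frac{1}{4} + 1 \cdot \frac{2}{25} = 3 + \frac{2}{25} = \frac{77}{25}$)
$\frac{-1784 - -134}{T{\left(-32 \right)}} - \frac{439}{2432} = \frac{-1784 - -134}{\frac{77}{25}} - \frac{439}{2432} = \left(-1784 + 134\right) \frac{25}{77} - \frac{439}{2432} = \left(-1650\right) \frac{25}{77} - \frac{439}{2432} = - \frac{3750}{7} - \frac{439}{2432} = - \frac{9123073}{17024}$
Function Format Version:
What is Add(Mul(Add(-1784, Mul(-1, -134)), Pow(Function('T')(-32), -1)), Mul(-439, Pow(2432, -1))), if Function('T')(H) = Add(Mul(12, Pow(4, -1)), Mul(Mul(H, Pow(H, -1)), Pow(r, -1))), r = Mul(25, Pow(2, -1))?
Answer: Rational(-9123073, 17024) ≈ -535.89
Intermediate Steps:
r = Rational(25, 2) (r = Mul(25, Rational(1, 2)) = Rational(25, 2) ≈ 12.500)
Function('T')(H) = Rational(77, 25) (Function('T')(H) = Add(Mul(12, Pow(4, -1)), Mul(Mul(H, Pow(H, -1)), Pow(Rational(25, 2), -1))) = Add(Mul(12, Rational(1, 4)), Mul(1, Rational(2, 25))) = Add(3, Rational(2, 25)) = Rational(77, 25))
Add(Mul(Add(-1784, Mul(-1, -134)), Pow(Function('T')(-32), -1)), Mul(-439, Pow(2432, -1))) = Add(Mul(Add(-1784, Mul(-1, -134)), Pow(Rational(77, 25), -1)), Mul(-439, Pow(2432, -1))) = Add(Mul(Add(-1784, 134), Rational(25, 77)), Mul(-439, Rational(1, 2432))) = Add(Mul(-1650, Rational(25, 77)), Rational(-439, 2432)) = Add(Rational(-3750, 7), Rational(-439, 2432)) = Rational(-9123073, 17024)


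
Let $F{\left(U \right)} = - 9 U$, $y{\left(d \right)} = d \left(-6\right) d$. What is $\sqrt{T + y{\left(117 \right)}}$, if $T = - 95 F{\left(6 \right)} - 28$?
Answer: $2 i \sqrt{19258} \approx 277.55 i$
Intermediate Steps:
$y{\left(d \right)} = - 6 d^{2}$ ($y{\left(d \right)} = - 6 d d = - 6 d^{2}$)
$T = 5102$ ($T = - 95 \left(\left(-9\right) 6\right) - 28 = \left(-95\right) \left(-54\right) - 28 = 5130 - 28 = 5102$)
$\sqrt{T + y{\left(117 \right)}} = \sqrt{5102 - 6 \cdot 117^{2}} = \sqrt{5102 - 82134} = \sqrt{-77032} = 2 i \sqrt{19258}$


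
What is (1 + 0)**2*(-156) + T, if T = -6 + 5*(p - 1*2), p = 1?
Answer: -167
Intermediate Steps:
T = -11 (T = -6 + 5*(1 - 1*2) = -6 + 5*(1 - 2) = -6 + 5*(-1) = -6 - 5 = -11)
(1 + 0)**2*(-156) + T = (1 + 0)**2*(-156) - 11 = 1**2*(-156) - 11 = 1*(-156) - 11 = -156 - 11 = -167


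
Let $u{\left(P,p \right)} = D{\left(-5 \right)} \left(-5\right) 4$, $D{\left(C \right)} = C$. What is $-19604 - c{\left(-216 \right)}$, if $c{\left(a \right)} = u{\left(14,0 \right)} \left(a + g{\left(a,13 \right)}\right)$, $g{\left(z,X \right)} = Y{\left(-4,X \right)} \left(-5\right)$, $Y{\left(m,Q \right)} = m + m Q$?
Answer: $-26004$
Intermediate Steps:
$Y{\left(m,Q \right)} = m + Q m$
$u{\left(P,p \right)} = 100$ ($u{\left(P,p \right)} = \left(-5\right) \left(-5\right) 4 = 25 \cdot 4 = 100$)
$g{\left(z,X \right)} = 20 + 20 X$ ($g{\left(z,X \right)} = - 4 \left(1 + X\right) \left(-5\right) = \left(-4 - 4 X\right) \left(-5\right) = 20 + 20 X$)
$c{\left(a \right)} = 28000 + 100 a$ ($c{\left(a \right)} = 100 \left(a + \left(20 + 20 \cdot 13\right)\right) = 100 \left(a + \left(20 + 260\right)\right) = 100 \left(a + 280\right) = 100 \left(280 + a\right) = 28000 + 100 a$)
$-19604 - c{\left(-216 \right)} = -19604 - \left(28000 + 100 \left(-216\right)\right) = -19604 - \left(28000 - 21600\right) = -19604 - 6400 = -26004$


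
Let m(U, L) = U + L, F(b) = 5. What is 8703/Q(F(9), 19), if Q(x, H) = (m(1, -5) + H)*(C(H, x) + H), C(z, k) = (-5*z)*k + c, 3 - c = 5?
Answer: -2901/2290 ≈ -1.2668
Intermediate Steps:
c = -2 (c = 3 - 1*5 = 3 - 5 = -2)
m(U, L) = L + U
C(z, k) = -2 - 5*k*z (C(z, k) = (-5*z)*k - 2 = -5*k*z - 2 = -2 - 5*k*z)
Q(x, H) = (-4 + H)*(-2 + H - 5*H*x) (Q(x, H) = ((-5 + 1) + H)*((-2 - 5*x*H) + H) = (-4 + H)*((-2 - 5*H*x) + H) = (-4 + H)*(-2 + H - 5*H*x))
8703/Q(F(9), 19) = 8703/(8 + 19**2 - 6*19 - 5*5*19**2 + 20*19*5) = 8703/(8 + 361 - 114 - 5*5*361 + 1900) = 8703/(8 + 361 - 114 - 9025 + 1900) = 8703/(-6870) = 8703*(-1/6870) = -2901/2290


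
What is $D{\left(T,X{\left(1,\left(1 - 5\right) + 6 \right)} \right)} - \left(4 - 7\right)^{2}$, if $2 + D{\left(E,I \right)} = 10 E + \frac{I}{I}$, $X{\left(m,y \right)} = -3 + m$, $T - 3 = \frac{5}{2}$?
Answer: $45$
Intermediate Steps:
$T = \frac{11}{2}$ ($T = 3 + \frac{5}{2} = \frac{11}{2} \approx 5.5$)
$D{\left(E,I \right)} = -1 + 10 E$ ($D{\left(E,I \right)} = -2 + \left(10 E + \frac{I}{I}\right) = -2 + \left(10 E + 1\right) = -2 + \left(1 + 10 E\right) = -1 + 10 E$)
$D{\left(T,X{\left(1,\left(1 - 5\right) + 6 \right)} \right)} - \left(4 - 7\right)^{2} = \left(-1 + 10 \cdot \frac{11}{2}\right) - \left(4 - 7\right)^{2} = \left(-1 + 55\right) - \left(-3\right)^{2} = 54 - 9 = 45$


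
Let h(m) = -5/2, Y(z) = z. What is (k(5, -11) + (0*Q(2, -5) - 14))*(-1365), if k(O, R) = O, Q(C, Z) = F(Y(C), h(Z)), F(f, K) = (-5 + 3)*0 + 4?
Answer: 12285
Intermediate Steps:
h(m) = -5/2 (h(m) = -5*½ = -5/2)
F(f, K) = 4 (F(f, K) = -2*0 + 4 = 0 + 4 = 4)
Q(C, Z) = 4
(k(5, -11) + (0*Q(2, -5) - 14))*(-1365) = (5 + (0*4 - 14))*(-1365) = (5 + (0 - 14))*(-1365) = (5 - 14)*(-1365) = -9*(-1365) = 12285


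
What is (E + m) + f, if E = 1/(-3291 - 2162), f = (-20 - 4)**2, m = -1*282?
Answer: 1603181/5453 ≈ 294.00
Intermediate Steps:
m = -282
f = 576 (f = (-24)**2 = 576)
E = -1/5453 (E = 1/(-5453) = -1/5453 ≈ -0.00018339)
(E + m) + f = (-1/5453 - 282) + 576 = -1537747/5453 + 576 = 1603181/5453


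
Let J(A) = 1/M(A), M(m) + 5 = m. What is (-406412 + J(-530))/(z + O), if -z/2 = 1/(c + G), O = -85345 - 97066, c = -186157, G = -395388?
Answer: 1921519249/862440691 ≈ 2.2280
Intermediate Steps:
M(m) = -5 + m
J(A) = 1/(-5 + A)
O = -182411
z = 2/581545 (z = -2/(-186157 - 395388) = -2/(-581545) = -2*(-1/581545) = 2/581545 ≈ 3.4391e-6)
(-406412 + J(-530))/(z + O) = (-406412 + 1/(-5 - 530))/(2/581545 - 182411) = (-406412 + 1/(-535))/(-106080204993/581545) = (-406412 - 1/535)*(-581545/106080204993) = -217430421/535*(-581545/106080204993) = 1921519249/862440691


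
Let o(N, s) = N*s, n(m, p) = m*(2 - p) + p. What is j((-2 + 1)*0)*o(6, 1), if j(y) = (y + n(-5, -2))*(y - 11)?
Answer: 1452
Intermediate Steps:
n(m, p) = p + m*(2 - p)
j(y) = (-22 + y)*(-11 + y) (j(y) = (y + (-2 + 2*(-5) - 1*(-5)*(-2)))*(y - 11) = (y + (-2 - 10 - 10))*(-11 + y) = (y - 22)*(-11 + y) = (-22 + y)*(-11 + y))
j((-2 + 1)*0)*o(6, 1) = (242 + ((-2 + 1)*0)² - 33*(-2 + 1)*0)*(6*1) = (242 + (-1*0)² - (-33)*0)*6 = (242 + 0² - 33*0)*6 = (242 + 0 + 0)*6 = 242*6 = 1452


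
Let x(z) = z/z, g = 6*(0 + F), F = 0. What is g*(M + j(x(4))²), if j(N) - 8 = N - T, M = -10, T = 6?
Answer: 0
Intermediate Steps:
g = 0 (g = 6*(0 + 0) = 6*0 = 0)
x(z) = 1
j(N) = 2 + N (j(N) = 8 + (N - 1*6) = 8 + (N - 6) = 8 + (-6 + N) = 2 + N)
g*(M + j(x(4))²) = 0*(-10 + (2 + 1)²) = 0*(-10 + 3²) = 0*(-10 + 9) = 0*(-1) = 0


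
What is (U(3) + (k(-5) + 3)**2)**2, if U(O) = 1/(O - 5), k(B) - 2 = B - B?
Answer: 2401/4 ≈ 600.25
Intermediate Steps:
k(B) = 2 (k(B) = 2 + (B - B) = 2 + 0 = 2)
U(O) = 1/(-5 + O)
(U(3) + (k(-5) + 3)**2)**2 = (1/(-5 + 3) + (2 + 3)**2)**2 = (1/(-2) + 5**2)**2 = (-1/2 + 25)**2 = (49/2)**2 = 2401/4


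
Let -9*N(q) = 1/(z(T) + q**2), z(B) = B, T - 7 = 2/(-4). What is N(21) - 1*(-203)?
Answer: 1635163/8055 ≈ 203.00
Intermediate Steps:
T = 13/2 (T = 7 + 2/(-4) = 7 + 2*(-1/4) = 7 - 1/2 = 13/2 ≈ 6.5000)
N(q) = -1/(9*(13/2 + q**2))
N(21) - 1*(-203) = -2/(117 + 18*21**2) - 1*(-203) = -2/(117 + 18*441) + 203 = -2/(117 + 7938) + 203 = -2/8055 + 203 = 1635163/8055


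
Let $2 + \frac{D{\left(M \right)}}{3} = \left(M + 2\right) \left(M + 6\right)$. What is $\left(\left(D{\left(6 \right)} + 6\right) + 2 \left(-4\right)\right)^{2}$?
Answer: $78400$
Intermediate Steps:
$D{\left(M \right)} = -6 + 3 \left(2 + M\right) \left(6 + M\right)$ ($D{\left(M \right)} = -6 + 3 \left(M + 2\right) \left(M + 6\right) = -6 + 3 \left(2 + M\right) \left(6 + M\right)$)
$\left(\left(D{\left(6 \right)} + 6\right) + 2 \left(-4\right)\right)^{2} = \left(\left(\left(30 + 3 \cdot 6^{2} + 24 \cdot 6\right) + 6\right) + 2 \left(-4\right)\right)^{2} = \left(\left(\left(30 + 3 \cdot 36 + 144\right) + 6\right) - 8\right)^{2} = \left(\left(\left(30 + 108 + 144\right) + 6\right) - 8\right)^{2} = \left(\left(282 + 6\right) - 8\right)^{2} = \left(288 - 8\right)^{2} = 280^{2} = 78400$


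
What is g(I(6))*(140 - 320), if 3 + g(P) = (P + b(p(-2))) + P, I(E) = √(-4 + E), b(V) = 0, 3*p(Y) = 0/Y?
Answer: 540 - 360*√2 ≈ 30.883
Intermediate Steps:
p(Y) = 0 (p(Y) = (0/Y)/3 = (⅓)*0 = 0)
g(P) = -3 + 2*P (g(P) = -3 + ((P + 0) + P) = -3 + (P + P) = -3 + 2*P)
g(I(6))*(140 - 320) = (-3 + 2*√(-4 + 6))*(140 - 320) = (-3 + 2*√2)*(-180) = 540 - 360*√2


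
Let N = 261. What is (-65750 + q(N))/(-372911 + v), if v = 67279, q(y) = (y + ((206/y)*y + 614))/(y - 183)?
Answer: 5127419/23839296 ≈ 0.21508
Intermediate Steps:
q(y) = (820 + y)/(-183 + y) (q(y) = (y + (206 + 614))/(-183 + y) = (y + 820)/(-183 + y) = (820 + y)/(-183 + y))
(-65750 + q(N))/(-372911 + v) = (-65750 + (820 + 261)/(-183 + 261))/(-372911 + 67279) = (-65750 + 1081/78)/(-305632) = (-65750 + (1/78)*1081)*(-1/305632) = (-65750 + 1081/78)*(-1/305632) = -5127419/78*(-1/305632) = 5127419/23839296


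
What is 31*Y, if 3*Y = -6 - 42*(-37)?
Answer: 15996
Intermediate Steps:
Y = 516 (Y = (-6 - 42*(-37))/3 = (-6 + 1554)/3 = (⅓)*1548 = 516)
31*Y = 31*516 = 15996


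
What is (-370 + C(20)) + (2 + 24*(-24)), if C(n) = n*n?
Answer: -544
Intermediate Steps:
C(n) = n²
(-370 + C(20)) + (2 + 24*(-24)) = (-370 + 20²) + (2 + 24*(-24)) = (-370 + 400) + (2 - 576) = 30 - 574 = -544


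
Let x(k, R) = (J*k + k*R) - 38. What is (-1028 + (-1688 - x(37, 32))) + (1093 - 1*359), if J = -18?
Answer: -2462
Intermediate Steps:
x(k, R) = -38 - 18*k + R*k (x(k, R) = (-18*k + k*R) - 38 = (-18*k + R*k) - 38 = -38 - 18*k + R*k)
(-1028 + (-1688 - x(37, 32))) + (1093 - 1*359) = (-1028 + (-1688 - (-38 - 18*37 + 32*37))) + (1093 - 1*359) = (-1028 + (-1688 - (-38 - 666 + 1184))) + (1093 - 359) = (-1028 + (-1688 - 1*480)) + 734 = (-1028 + (-1688 - 480)) + 734 = (-1028 - 2168) + 734 = -3196 + 734 = -2462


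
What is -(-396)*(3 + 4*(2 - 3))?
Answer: -396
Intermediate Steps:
-(-396)*(3 + 4*(2 - 3)) = -(-396)*(3 + 4*(-1)) = -(-396)*(3 - 4) = -(-396)*(-1) = -36*11 = -396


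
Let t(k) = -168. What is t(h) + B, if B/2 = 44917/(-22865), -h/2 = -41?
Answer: -3931154/22865 ≈ -171.93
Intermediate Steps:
h = 82 (h = -2*(-41) = 82)
B = -89834/22865 (B = 2*(44917/(-22865)) = 2*(44917*(-1/22865)) = 2*(-44917/22865) = -89834/22865 ≈ -3.9289)
t(h) + B = -168 - 89834/22865 = -3931154/22865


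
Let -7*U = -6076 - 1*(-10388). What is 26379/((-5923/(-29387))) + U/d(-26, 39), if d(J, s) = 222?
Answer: 86045339419/657453 ≈ 1.3088e+5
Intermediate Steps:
U = -616 (U = -(-6076 - 1*(-10388))/7 = -(-6076 + 10388)/7 = -⅐*4312 = -616)
26379/((-5923/(-29387))) + U/d(-26, 39) = 26379/((-5923/(-29387))) - 616/222 = 26379/((-5923*(-1/29387))) - 616*1/222 = 26379/(5923/29387) - 308/111 = 26379*(29387/5923) - 308/111 = 775199673/5923 - 308/111 = 86045339419/657453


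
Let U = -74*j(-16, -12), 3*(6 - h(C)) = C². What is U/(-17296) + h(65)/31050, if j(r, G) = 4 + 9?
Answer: 183109/17512200 ≈ 0.010456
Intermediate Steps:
h(C) = 6 - C²/3
j(r, G) = 13
U = -962 (U = -74*13 = -962)
U/(-17296) + h(65)/31050 = -962/(-17296) + (6 - ⅓*65²)/31050 = -962*(-1/17296) + (6 - ⅓*4225)*(1/31050) = 481/8648 + (6 - 4225/3)*(1/31050) = 481/8648 - 4207/3*1/31050 = 481/8648 - 4207/93150 = 183109/17512200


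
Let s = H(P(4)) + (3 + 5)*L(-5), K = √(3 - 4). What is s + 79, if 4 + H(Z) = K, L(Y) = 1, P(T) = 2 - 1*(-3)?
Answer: 83 + I ≈ 83.0 + 1.0*I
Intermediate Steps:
P(T) = 5 (P(T) = 2 + 3 = 5)
K = I (K = √(-1) = I ≈ 1.0*I)
H(Z) = -4 + I
s = 4 + I (s = (-4 + I) + (3 + 5)*1 = (-4 + I) + 8*1 = (-4 + I) + 8 = 4 + I ≈ 4.0 + 1.0*I)
s + 79 = (4 + I) + 79 = 83 + I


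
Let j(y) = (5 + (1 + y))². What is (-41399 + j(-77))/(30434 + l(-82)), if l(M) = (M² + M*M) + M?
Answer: -18179/21900 ≈ -0.83009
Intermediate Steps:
l(M) = M + 2*M² (l(M) = (M² + M²) + M = 2*M² + M = M + 2*M²)
j(y) = (6 + y)²
(-41399 + j(-77))/(30434 + l(-82)) = (-41399 + (6 - 77)²)/(30434 - 82*(1 + 2*(-82))) = (-41399 + (-71)²)/(30434 - 82*(1 - 164)) = (-41399 + 5041)/(30434 - 82*(-163)) = -36358/(30434 + 13366) = -36358/43800 = -36358*1/43800 = -18179/21900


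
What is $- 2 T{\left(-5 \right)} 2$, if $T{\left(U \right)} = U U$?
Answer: $-100$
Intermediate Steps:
$T{\left(U \right)} = U^{2}$
$- 2 T{\left(-5 \right)} 2 = - 2 \left(-5\right)^{2} \cdot 2 = \left(-2\right) 25 \cdot 2 = \left(-50\right) 2 = -100$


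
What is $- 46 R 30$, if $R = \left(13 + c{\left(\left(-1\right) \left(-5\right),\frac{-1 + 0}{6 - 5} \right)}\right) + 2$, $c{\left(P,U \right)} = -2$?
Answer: $-17940$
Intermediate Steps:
$R = 13$ ($R = \left(13 - 2\right) + 2 = 11 + 2 = 13$)
$- 46 R 30 = \left(-46\right) 13 \cdot 30 = \left(-598\right) 30 = -17940$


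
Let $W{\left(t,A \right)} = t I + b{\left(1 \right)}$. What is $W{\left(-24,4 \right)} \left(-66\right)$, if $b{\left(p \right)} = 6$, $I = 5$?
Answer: $7524$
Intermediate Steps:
$W{\left(t,A \right)} = 6 + 5 t$ ($W{\left(t,A \right)} = t 5 + 6 = 5 t + 6 = 6 + 5 t$)
$W{\left(-24,4 \right)} \left(-66\right) = \left(6 + 5 \left(-24\right)\right) \left(-66\right) = \left(6 - 120\right) \left(-66\right) = \left(-114\right) \left(-66\right) = 7524$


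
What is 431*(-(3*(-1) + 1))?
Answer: 862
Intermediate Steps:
431*(-(3*(-1) + 1)) = 431*(-(-3 + 1)) = 431*(-1*(-2)) = 431*2 = 862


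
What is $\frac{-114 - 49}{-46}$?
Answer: $\frac{163}{46} \approx 3.5435$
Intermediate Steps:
$\frac{-114 - 49}{-46} = \left(-163\right) \left(- \frac{1}{46}\right) = \frac{163}{46}$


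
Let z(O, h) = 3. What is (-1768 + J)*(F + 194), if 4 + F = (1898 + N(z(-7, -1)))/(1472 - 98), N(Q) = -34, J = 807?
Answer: -126334982/687 ≈ -1.8389e+5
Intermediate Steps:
F = -1816/687 (F = -4 + (1898 - 34)/(1472 - 98) = -4 + 1864/1374 = -4 + 1864*(1/1374) = -4 + 932/687 = -1816/687 ≈ -2.6434)
(-1768 + J)*(F + 194) = (-1768 + 807)*(-1816/687 + 194) = -961*131462/687 = -126334982/687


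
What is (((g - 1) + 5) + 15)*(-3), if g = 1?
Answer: -60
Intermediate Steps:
(((g - 1) + 5) + 15)*(-3) = (((1 - 1) + 5) + 15)*(-3) = ((0 + 5) + 15)*(-3) = (5 + 15)*(-3) = 20*(-3) = -60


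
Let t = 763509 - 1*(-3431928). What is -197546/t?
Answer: -197546/4195437 ≈ -0.047086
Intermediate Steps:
t = 4195437 (t = 763509 + 3431928 = 4195437)
-197546/t = -197546/4195437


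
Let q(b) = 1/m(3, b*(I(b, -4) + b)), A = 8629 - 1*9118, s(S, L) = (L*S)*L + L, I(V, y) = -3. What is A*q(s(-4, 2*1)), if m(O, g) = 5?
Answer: -489/5 ≈ -97.800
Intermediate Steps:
s(S, L) = L + S*L**2 (s(S, L) = S*L**2 + L = L + S*L**2)
A = -489 (A = 8629 - 9118 = -489)
q(b) = 1/5
A*q(s(-4, 2*1)) = -489*1/5 = -489/5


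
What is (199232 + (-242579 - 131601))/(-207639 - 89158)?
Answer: 174948/296797 ≈ 0.58945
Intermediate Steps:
(199232 + (-242579 - 131601))/(-207639 - 89158) = (199232 - 374180)/(-296797) = -174948*(-1/296797) = 174948/296797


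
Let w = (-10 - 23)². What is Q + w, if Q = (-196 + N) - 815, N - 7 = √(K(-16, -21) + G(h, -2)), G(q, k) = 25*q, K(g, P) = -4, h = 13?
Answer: 85 + √321 ≈ 102.92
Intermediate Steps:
N = 7 + √321 (N = 7 + √(-4 + 25*13) = 7 + √(-4 + 325) = 7 + √321 ≈ 24.916)
Q = -1004 + √321 (Q = (-196 + (7 + √321)) - 815 = (-189 + √321) - 815 = -1004 + √321 ≈ -986.08)
w = 1089 (w = (-33)² = 1089)
Q + w = (-1004 + √321) + 1089 = 85 + √321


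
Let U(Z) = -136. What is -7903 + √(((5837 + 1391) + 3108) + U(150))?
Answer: -7903 + 10*√102 ≈ -7802.0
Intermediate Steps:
-7903 + √(((5837 + 1391) + 3108) + U(150)) = -7903 + √(((5837 + 1391) + 3108) - 136) = -7903 + √((7228 + 3108) - 136) = -7903 + √(10336 - 136) = -7903 + √10200 = -7903 + 10*√102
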